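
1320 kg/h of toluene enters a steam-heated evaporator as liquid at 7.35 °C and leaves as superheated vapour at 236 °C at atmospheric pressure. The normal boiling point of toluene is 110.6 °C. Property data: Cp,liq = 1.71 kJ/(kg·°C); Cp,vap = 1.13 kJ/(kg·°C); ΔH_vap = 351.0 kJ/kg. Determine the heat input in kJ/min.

liquid 7.35→110.6 °C: 176.56 kJ/kg
vaporisation at 110.6 °C: 351 kJ/kg
vapour 110.6→236 °C: 141.7 kJ/kg
Δh = 176.56 + 351 + 141.7 = 669.26 kJ/kg
Q = ṁ·Δh = 1320 kg/h × 669.26 kJ/kg = 883420 kJ/h
|Q| = 245.4 kW = 14724 kJ/min

Q = 14700 kJ/min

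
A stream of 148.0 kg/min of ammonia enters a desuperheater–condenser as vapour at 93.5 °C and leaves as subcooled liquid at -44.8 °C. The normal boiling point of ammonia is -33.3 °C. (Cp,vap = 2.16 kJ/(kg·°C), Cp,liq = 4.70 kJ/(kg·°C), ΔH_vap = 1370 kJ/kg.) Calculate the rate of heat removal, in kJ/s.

vapour 93.5→-33.3 °C: -273.89 kJ/kg
condensation at -33.3 °C: -1370 kJ/kg
liquid -33.3→-44.8 °C: -54.05 kJ/kg
Δh = -273.89 + -1370 + -54.05 = -1697.9 kJ/kg
Q = ṁ·Δh = 148.0 kg/min × -1697.9 kJ/kg = -251290 kJ/min
|Q| = 4188.2 kW

Q_c = 4190 kJ/s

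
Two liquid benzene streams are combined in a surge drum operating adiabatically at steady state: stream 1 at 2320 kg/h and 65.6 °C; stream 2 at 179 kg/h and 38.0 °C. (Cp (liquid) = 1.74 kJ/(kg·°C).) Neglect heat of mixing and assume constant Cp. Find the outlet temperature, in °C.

Adiabatic, steady state ⇒ Σ ṁᵢCp,ᵢ(T_out − Tᵢ) = 0
Σ ṁᵢCp,ᵢTᵢ = 2320×1.74×65.6 + 179×1.74×38.0 = 276650
Σ ṁᵢCp,ᵢ = 2320×1.74 + 179×1.74 = 4348.3
T_out = 276650 / 4348.3 = 63.623 °C

T_out = 63.6 °C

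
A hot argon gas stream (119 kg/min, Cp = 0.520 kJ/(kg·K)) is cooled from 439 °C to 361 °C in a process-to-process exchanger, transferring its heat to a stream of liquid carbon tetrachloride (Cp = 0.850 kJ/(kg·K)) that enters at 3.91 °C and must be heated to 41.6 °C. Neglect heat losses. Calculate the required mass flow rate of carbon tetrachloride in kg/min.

ṁ_c = 151 kg/min

Heat released by hot stream: Q = 119 × 0.520 × (439 − 361) = 4826.6 kJ/min
Energy balance on cold side (adiabatic exchanger): Q = ṁ_c·Cp_c·(T_c,out − T_c,in)
ṁ_c = 4826.6 / [0.850 × (41.6 − 3.91)] = 150.66 kg/min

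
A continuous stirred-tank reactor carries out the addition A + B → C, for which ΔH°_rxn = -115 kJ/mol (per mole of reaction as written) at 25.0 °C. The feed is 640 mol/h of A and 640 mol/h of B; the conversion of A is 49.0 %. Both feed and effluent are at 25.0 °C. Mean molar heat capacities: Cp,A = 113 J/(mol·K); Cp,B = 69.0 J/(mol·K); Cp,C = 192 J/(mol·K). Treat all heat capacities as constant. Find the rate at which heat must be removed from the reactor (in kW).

Q_out = 10.0 kW

Extent of reaction ξ = 0.490 × 640 = 313.6 mol/h
Reaction term: ξ·ΔH°_rxn = 313.6 × -115 = -36064 kJ/h
Q = ΔH = -36064 kJ/h = -10.018 kW
Heat removed = 10.018 kW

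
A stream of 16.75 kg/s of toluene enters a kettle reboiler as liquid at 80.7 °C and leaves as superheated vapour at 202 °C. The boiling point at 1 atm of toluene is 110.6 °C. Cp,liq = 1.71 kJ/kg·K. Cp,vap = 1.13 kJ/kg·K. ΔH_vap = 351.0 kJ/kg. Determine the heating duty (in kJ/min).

liquid 80.7→110.6 °C: 51.129 kJ/kg
vaporisation at 110.6 °C: 351 kJ/kg
vapour 110.6→202 °C: 103.28 kJ/kg
Δh = 51.129 + 351 + 103.28 = 505.41 kJ/kg
Q = ṁ·Δh = 16.75 kg/s × 505.41 kJ/kg = 8465.6 kJ/s
|Q| = 8465.6 kW = 507940 kJ/min

Q = 508000 kJ/min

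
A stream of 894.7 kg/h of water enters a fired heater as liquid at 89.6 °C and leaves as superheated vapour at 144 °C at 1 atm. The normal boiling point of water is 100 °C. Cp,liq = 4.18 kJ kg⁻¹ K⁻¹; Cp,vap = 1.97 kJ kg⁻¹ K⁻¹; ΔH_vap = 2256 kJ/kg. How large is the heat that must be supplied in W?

Q = 593000 W

liquid 89.6→100 °C: 43.472 kJ/kg
vaporisation at 100 °C: 2256 kJ/kg
vapour 100→144 °C: 86.68 kJ/kg
Δh = 43.472 + 2256 + 86.68 = 2386.2 kJ/kg
Q = ṁ·Δh = 894.7 kg/h × 2386.2 kJ/kg = 2.1349e+06 kJ/h
|Q| = 593.03 kW = 593030 W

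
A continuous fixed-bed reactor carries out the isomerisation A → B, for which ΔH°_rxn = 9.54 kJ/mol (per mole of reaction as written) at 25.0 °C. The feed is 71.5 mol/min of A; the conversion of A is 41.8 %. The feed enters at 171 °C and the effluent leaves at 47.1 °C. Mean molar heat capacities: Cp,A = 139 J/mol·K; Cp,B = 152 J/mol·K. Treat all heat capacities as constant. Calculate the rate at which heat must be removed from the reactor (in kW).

Q_out = 15.6 kW

Extent of reaction ξ = 0.418 × 71.5 = 29.887 mol/min
Reaction term: ξ·ΔH°_rxn = 29.887 × 9.54 = 285.12 kJ/min
Sensible, feed 171→25 °C: -1451 kJ/min
Outlet flows (mol/min): A 41.613, B 29.887
Sensible, products 25→47.1 °C: 228.23 kJ/min
Q = ΔH = -937.67 kJ/min = -15.628 kW
Heat removed = 15.628 kW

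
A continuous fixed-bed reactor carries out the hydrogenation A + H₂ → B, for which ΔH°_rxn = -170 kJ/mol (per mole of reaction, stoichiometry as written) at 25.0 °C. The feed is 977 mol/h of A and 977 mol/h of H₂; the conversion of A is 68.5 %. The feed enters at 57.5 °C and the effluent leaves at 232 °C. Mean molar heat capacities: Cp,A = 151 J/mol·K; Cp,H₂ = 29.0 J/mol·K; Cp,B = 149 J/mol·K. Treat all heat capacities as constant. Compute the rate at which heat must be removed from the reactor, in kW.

Extent of reaction ξ = 0.685 × 977 = 669.25 mol/h
Reaction term: ξ·ΔH°_rxn = 669.25 × -170 = -113770 kJ/h
Sensible, feed 57.5→25 °C: -5715.4 kJ/h
Outlet flows (mol/h): A 307.75, H₂ 307.75, B 669.25
Sensible, products 25→232 °C: 32108 kJ/h
Q = ΔH = -87379 kJ/h = -24.272 kW
Heat removed = 24.272 kW

Q_out = 24.3 kW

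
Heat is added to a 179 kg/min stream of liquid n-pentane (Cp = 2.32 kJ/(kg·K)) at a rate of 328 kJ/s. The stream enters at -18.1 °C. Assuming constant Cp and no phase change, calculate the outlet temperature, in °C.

T_out = 29.3 °C

Q = 328 kJ/s = 19680 kJ/min
ΔT = Q/(ṁ·Cp) = 19680/(179×2.32) = 47.39 K
T_out = -18.1 + 47.39 = 29.29 °C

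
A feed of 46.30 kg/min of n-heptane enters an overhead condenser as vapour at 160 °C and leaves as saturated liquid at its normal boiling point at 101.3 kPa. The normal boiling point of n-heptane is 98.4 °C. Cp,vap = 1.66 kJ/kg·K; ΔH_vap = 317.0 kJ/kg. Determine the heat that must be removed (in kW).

Q_c = 324 kW

vapour 160→98.4 °C: -102.26 kJ/kg
condensation at 98.4 °C: -317 kJ/kg
Δh = -102.26 + -317 = -419.26 kJ/kg
Q = ṁ·Δh = 46.30 kg/min × -419.26 kJ/kg = -19412 kJ/min
|Q| = 323.53 kW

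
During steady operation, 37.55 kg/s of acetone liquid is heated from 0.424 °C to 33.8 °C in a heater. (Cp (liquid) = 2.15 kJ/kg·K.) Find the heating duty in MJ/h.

Q = 9700 MJ/h

Q = ṁ·Cp·ΔT = 37.55 × 2.15 × (33.8 − 0.424) = 2694.5 kJ/s
Heating duty = 9700.3 MJ/h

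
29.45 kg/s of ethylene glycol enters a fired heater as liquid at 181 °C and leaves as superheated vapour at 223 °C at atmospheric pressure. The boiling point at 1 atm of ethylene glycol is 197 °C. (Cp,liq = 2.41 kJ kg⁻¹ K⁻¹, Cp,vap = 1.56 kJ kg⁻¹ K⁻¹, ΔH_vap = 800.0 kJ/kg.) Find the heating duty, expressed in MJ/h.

liquid 181→197 °C: 38.56 kJ/kg
vaporisation at 197 °C: 800 kJ/kg
vapour 197→223 °C: 40.56 kJ/kg
Δh = 38.56 + 800 + 40.56 = 879.12 kJ/kg
Q = ṁ·Δh = 29.45 kg/s × 879.12 kJ/kg = 25890 kJ/s
|Q| = 25890 kW = 93204 MJ/h

Q = 93200 MJ/h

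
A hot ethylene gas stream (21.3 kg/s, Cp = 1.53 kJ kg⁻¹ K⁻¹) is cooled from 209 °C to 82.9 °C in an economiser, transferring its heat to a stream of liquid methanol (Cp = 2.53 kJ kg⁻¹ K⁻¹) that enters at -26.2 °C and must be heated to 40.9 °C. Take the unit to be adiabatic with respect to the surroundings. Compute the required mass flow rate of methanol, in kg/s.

ṁ_c = 24.2 kg/s

Heat released by hot stream: Q = 21.3 × 1.53 × (209 − 82.9) = 4109.5 kJ/s
Energy balance on cold side (adiabatic exchanger): Q = ṁ_c·Cp_c·(T_c,out − T_c,in)
ṁ_c = 4109.5 / [2.53 × (40.9 − -26.2)] = 24.207 kg/s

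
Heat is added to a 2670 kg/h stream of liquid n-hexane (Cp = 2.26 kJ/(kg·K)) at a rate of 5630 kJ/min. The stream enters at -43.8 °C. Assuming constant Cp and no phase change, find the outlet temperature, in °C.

T_out = 12.2 °C

Q = 5630 kJ/min = 337800 kJ/h
ΔT = Q/(ṁ·Cp) = 337800/(2670×2.26) = 55.981 K
T_out = -43.8 + 55.981 = 12.181 °C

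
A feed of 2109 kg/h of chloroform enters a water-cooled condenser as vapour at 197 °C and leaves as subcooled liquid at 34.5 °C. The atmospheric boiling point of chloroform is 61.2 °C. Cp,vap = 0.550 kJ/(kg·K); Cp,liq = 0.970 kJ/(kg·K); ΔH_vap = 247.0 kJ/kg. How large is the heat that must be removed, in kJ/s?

Q_c = 204 kJ/s

vapour 197→61.2 °C: -74.69 kJ/kg
condensation at 61.2 °C: -247 kJ/kg
liquid 61.2→34.5 °C: -25.899 kJ/kg
Δh = -74.69 + -247 + -25.899 = -347.59 kJ/kg
Q = ṁ·Δh = 2109 kg/h × -347.59 kJ/kg = -733070 kJ/h
|Q| = 203.63 kW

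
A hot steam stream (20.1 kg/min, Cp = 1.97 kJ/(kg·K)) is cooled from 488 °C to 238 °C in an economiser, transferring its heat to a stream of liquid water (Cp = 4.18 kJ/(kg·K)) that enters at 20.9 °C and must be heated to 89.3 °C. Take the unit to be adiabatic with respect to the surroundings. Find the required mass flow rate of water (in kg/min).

ṁ_c = 34.6 kg/min

Heat released by hot stream: Q = 20.1 × 1.97 × (488 − 238) = 9899.2 kJ/min
Energy balance on cold side (adiabatic exchanger): Q = ṁ_c·Cp_c·(T_c,out − T_c,in)
ṁ_c = 9899.2 / [4.18 × (89.3 − 20.9)] = 34.623 kg/min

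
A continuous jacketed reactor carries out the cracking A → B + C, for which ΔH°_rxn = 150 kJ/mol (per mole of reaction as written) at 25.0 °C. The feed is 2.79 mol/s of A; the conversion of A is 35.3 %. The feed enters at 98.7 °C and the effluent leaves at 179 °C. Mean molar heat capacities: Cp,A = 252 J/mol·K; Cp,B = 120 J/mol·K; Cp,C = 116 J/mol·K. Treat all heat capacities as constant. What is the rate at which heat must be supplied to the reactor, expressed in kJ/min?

Extent of reaction ξ = 0.353 × 2.79 = 0.98487 mol/s
Reaction term: ξ·ΔH°_rxn = 0.98487 × 150 = 147.73 kJ/s
Sensible, feed 98.7→25 °C: -51.817 kJ/s
Outlet flows (mol/s): A 1.8051, B 0.98487, C 0.98487
Sensible, products 25→179 °C: 105.85 kJ/s
Q = ΔH = 201.76 kJ/s = 201.76 kW
Heat supplied = 12106 kJ/min

Q_in = 12100 kJ/min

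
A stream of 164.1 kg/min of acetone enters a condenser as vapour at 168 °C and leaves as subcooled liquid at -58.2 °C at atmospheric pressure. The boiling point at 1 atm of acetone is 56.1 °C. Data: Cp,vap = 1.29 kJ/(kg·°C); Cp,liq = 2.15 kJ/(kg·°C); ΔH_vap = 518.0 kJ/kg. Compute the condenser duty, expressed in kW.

Q_c = 2480 kW

vapour 168→56.1 °C: -144.35 kJ/kg
condensation at 56.1 °C: -518 kJ/kg
liquid 56.1→-58.2 °C: -245.75 kJ/kg
Δh = -144.35 + -518 + -245.75 = -908.1 kJ/kg
Q = ṁ·Δh = 164.1 kg/min × -908.1 kJ/kg = -149020 kJ/min
|Q| = 2483.6 kW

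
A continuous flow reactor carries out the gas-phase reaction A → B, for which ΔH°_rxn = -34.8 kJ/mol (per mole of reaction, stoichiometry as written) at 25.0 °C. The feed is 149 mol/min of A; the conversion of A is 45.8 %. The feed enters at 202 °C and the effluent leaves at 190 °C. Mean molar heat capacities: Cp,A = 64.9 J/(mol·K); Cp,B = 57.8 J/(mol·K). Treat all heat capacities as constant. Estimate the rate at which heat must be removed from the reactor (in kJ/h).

Q_out = 154000 kJ/h

Extent of reaction ξ = 0.458 × 149 = 68.242 mol/min
Reaction term: ξ·ΔH°_rxn = 68.242 × -34.8 = -2374.8 kJ/min
Sensible, feed 202→25 °C: -1711.6 kJ/min
Outlet flows (mol/min): A 80.758, B 68.242
Sensible, products 25→190 °C: 1515.6 kJ/min
Q = ΔH = -2570.8 kJ/min = -42.847 kW
Heat removed = 154250 kJ/h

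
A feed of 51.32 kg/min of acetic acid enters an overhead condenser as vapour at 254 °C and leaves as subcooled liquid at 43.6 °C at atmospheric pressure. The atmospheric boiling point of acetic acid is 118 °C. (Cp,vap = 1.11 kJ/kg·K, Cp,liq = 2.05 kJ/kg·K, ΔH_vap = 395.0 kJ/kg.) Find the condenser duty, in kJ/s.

vapour 254→118 °C: -150.96 kJ/kg
condensation at 118 °C: -395 kJ/kg
liquid 118→43.6 °C: -152.52 kJ/kg
Δh = -150.96 + -395 + -152.52 = -698.48 kJ/kg
Q = ṁ·Δh = 51.32 kg/min × -698.48 kJ/kg = -35846 kJ/min
|Q| = 597.43 kW

Q_c = 597 kJ/s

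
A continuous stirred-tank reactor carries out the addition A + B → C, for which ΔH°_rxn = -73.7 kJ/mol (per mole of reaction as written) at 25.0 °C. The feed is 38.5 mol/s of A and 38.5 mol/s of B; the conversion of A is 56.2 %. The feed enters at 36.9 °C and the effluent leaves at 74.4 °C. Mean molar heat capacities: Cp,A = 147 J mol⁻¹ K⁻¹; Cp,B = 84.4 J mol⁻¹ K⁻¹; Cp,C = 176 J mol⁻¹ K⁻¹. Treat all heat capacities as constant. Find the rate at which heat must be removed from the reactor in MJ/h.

Q_out = 4750 MJ/h

Extent of reaction ξ = 0.562 × 38.5 = 21.637 mol/s
Reaction term: ξ·ΔH°_rxn = 21.637 × -73.7 = -1594.6 kJ/s
Sensible, feed 36.9→25 °C: -106.02 kJ/s
Outlet flows (mol/s): A 16.863, B 16.863, C 21.637
Sensible, products 25→74.4 °C: 380.88 kJ/s
Q = ΔH = -1319.8 kJ/s = -1319.8 kW
Heat removed = 4751.2 MJ/h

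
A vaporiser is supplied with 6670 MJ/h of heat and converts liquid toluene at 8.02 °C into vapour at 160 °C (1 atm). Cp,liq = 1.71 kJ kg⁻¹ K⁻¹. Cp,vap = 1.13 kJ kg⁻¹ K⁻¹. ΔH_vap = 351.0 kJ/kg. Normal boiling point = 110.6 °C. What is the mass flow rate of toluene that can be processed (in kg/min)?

ṁ = 191 kg/min

Δh = 1.71×(110.6−8.02) + 351.0 + 1.13×(160−110.6) = 582.23 kJ/kg
Q = 6670 MJ/h = 1852.8 kJ/s = 111170 kJ/min
ṁ = Q/Δh = 111170 / 582.23 = 190.93 kg/min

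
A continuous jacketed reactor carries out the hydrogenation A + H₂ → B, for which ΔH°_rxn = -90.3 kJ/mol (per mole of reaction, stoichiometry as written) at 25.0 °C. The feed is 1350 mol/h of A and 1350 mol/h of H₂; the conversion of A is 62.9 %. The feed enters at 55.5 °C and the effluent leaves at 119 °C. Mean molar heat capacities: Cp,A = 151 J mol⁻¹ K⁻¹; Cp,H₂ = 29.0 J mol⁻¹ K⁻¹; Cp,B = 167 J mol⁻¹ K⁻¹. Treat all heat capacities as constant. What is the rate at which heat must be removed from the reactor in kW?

Extent of reaction ξ = 0.629 × 1350 = 849.15 mol/h
Reaction term: ξ·ΔH°_rxn = 849.15 × -90.3 = -76678 kJ/h
Sensible, feed 55.5→25 °C: -7411.5 kJ/h
Outlet flows (mol/h): A 500.85, H₂ 500.85, B 849.15
Sensible, products 25→119 °C: 21804 kJ/h
Q = ΔH = -62285 kJ/h = -17.302 kW
Heat removed = 17.302 kW

Q_out = 17.3 kW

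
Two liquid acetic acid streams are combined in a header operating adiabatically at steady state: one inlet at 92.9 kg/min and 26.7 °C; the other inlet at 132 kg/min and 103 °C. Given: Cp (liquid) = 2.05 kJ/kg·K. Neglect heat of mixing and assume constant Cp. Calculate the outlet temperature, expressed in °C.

Adiabatic, steady state ⇒ Σ ṁᵢCp,ᵢ(T_out − Tᵢ) = 0
T_out = Σ ṁᵢCp,ᵢTᵢ / Σ ṁᵢCp,ᵢ
      = 32957 / 461.04 = 71.483 °C

T_out = 71.5 °C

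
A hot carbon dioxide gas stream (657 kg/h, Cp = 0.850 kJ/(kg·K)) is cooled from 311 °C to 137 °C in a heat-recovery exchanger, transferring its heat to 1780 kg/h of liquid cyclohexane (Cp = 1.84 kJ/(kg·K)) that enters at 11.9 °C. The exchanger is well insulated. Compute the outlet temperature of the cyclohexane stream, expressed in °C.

T_c,out = 41.6 °C

Heat released by hot stream: Q = 657 × 0.850 × (311 − 137) = 97170 kJ/h
Energy balance on cold side (adiabatic exchanger): Q = ṁ_c·Cp_c·(T_c,out − T_c,in)
T_c,out = 11.9 + 97170/(1780 × 1.84) = 41.569 °C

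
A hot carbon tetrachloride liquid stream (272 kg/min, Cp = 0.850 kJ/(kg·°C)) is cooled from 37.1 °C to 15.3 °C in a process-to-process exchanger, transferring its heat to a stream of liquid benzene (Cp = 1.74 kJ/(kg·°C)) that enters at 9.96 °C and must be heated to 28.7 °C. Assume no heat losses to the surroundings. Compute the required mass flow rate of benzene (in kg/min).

ṁ_c = 155 kg/min

Heat released by hot stream: Q = 272 × 0.850 × (37.1 − 15.3) = 5040.2 kJ/min
Energy balance on cold side (adiabatic exchanger): Q = ṁ_c·Cp_c·(T_c,out − T_c,in)
ṁ_c = 5040.2 / [1.74 × (28.7 − 9.96)] = 154.57 kg/min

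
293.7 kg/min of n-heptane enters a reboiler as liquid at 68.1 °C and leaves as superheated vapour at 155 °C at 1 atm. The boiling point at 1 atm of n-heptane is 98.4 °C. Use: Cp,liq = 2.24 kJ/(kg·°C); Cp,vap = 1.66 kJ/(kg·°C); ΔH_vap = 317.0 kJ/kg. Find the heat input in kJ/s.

liquid 68.1→98.4 °C: 67.872 kJ/kg
vaporisation at 98.4 °C: 317 kJ/kg
vapour 98.4→155 °C: 93.956 kJ/kg
Δh = 67.872 + 317 + 93.956 = 478.83 kJ/kg
Q = ṁ·Δh = 293.7 kg/min × 478.83 kJ/kg = 140630 kJ/min
|Q| = 2343.9 kW

Q = 2340 kJ/s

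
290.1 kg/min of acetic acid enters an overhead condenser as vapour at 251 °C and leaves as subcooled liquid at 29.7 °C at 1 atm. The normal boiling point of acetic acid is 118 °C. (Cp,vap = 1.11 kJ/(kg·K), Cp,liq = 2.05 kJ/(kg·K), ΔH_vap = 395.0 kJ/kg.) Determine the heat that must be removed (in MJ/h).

vapour 251→118 °C: -147.63 kJ/kg
condensation at 118 °C: -395 kJ/kg
liquid 118→29.7 °C: -181.01 kJ/kg
Δh = -147.63 + -395 + -181.01 = -723.64 kJ/kg
Q = ṁ·Δh = 290.1 kg/min × -723.64 kJ/kg = -209930 kJ/min
|Q| = 3498.8 kW = 12596 MJ/h

Q_c = 12600 MJ/h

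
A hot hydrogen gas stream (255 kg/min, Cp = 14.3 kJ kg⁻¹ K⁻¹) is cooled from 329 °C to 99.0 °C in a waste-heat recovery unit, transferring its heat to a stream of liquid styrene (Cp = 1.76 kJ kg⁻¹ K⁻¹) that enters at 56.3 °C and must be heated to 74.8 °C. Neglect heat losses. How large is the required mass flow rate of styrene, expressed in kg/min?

Heat released by hot stream: Q = 255 × 14.3 × (329 − 99.0) = 838700 kJ/min
Energy balance on cold side (adiabatic exchanger): Q = ṁ_c·Cp_c·(T_c,out − T_c,in)
ṁ_c = 838700 / [1.76 × (74.8 − 56.3)] = 25758 kg/min

ṁ_c = 25800 kg/min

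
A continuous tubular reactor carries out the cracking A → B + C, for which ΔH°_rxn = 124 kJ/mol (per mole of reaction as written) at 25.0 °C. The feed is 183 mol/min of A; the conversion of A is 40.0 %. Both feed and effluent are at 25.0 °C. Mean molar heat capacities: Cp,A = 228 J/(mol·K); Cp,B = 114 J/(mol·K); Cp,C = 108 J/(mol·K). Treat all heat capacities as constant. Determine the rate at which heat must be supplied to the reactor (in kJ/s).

Q_in = 151 kJ/s

Extent of reaction ξ = 0.400 × 183 = 73.2 mol/min
Reaction term: ξ·ΔH°_rxn = 73.2 × 124 = 9076.8 kJ/min
Q = ΔH = 9076.8 kJ/min = 151.28 kW
Heat supplied = 151.28 kJ/s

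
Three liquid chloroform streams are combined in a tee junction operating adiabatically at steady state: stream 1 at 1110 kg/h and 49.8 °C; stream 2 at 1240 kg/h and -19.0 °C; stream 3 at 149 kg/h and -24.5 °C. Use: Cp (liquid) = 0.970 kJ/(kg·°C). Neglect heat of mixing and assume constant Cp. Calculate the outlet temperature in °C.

T_out = 11.2 °C

Energy balance with Q = 0: Σ ṁᵢCp,ᵢ(T_out − Tᵢ) = 0
T_out = Σ ṁᵢCp,ᵢTᵢ / Σ ṁᵢCp,ᵢ
      = 27225 / 2424 = 11.231 °C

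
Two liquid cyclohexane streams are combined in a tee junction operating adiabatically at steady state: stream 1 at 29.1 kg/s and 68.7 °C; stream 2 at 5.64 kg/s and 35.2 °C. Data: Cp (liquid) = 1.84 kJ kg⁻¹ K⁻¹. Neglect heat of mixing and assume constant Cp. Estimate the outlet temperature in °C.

Energy balance with Q = 0: Σ ṁᵢCp,ᵢ(T_out − Tᵢ) = 0
Σ ṁᵢCp,ᵢTᵢ = 29.1×1.84×68.7 + 5.64×1.84×35.2 = 4043.8
Σ ṁᵢCp,ᵢ = 29.1×1.84 + 5.64×1.84 = 63.922
T_out = 4043.8 / 63.922 = 63.261 °C

T_out = 63.3 °C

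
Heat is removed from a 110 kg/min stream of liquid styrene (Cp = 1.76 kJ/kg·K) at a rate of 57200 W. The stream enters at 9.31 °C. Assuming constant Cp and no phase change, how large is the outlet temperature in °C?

Q = 57200 W = 3432 kJ/min
ΔT = Q/(ṁ·Cp) = 3432/(110×1.76) = 17.727 K
T_out = 9.31 − 17.727 = -8.4173 °C

T_out = -8.42 °C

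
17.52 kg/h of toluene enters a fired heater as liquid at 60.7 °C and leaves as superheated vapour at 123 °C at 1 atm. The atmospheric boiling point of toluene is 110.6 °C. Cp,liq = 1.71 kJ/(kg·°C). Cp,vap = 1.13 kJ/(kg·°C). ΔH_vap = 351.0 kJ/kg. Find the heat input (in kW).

liquid 60.7→110.6 °C: 85.329 kJ/kg
vaporisation at 110.6 °C: 351 kJ/kg
vapour 110.6→123 °C: 14.012 kJ/kg
Δh = 85.329 + 351 + 14.012 = 450.34 kJ/kg
Q = ṁ·Δh = 17.52 kg/h × 450.34 kJ/kg = 7890 kJ/h
|Q| = 2.1917 kW

Q = 2.19 kW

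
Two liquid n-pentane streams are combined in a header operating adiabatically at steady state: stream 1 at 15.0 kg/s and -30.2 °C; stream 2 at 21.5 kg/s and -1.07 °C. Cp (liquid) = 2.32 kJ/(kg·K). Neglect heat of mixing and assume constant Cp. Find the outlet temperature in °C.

T_out = -13.0 °C

Energy balance with Q = 0: Σ ṁᵢCp,ᵢ(T_out − Tᵢ) = 0
T_out = Σ ṁᵢCp,ᵢTᵢ / Σ ṁᵢCp,ᵢ
      = -1104.3 / 84.68 = -13.041 °C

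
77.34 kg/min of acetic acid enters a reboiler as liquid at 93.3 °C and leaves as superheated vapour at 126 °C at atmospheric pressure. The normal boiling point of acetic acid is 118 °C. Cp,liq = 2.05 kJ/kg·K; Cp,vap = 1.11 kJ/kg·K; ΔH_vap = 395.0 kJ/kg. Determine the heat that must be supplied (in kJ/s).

Q = 586 kJ/s

liquid 93.3→118 °C: 50.635 kJ/kg
vaporisation at 118 °C: 395 kJ/kg
vapour 118→126 °C: 8.88 kJ/kg
Δh = 50.635 + 395 + 8.88 = 454.51 kJ/kg
Q = ṁ·Δh = 77.34 kg/min × 454.51 kJ/kg = 35152 kJ/min
|Q| = 585.87 kW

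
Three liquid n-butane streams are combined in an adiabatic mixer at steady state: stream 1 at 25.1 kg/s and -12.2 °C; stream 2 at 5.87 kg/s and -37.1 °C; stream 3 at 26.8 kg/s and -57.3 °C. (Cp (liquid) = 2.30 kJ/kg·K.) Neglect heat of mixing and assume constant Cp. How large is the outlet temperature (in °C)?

T_out = -35.7 °C

No heat crosses the boundary, so H_out = H_in.
Σ ṁᵢCp,ᵢTᵢ = 25.1×2.30×-12.2 + 5.87×2.30×-37.1 + 26.8×2.30×-57.3 = -4737.2
Σ ṁᵢCp,ᵢ = 25.1×2.30 + 5.87×2.30 + 26.8×2.30 = 132.87
T_out = -4737.2 / 132.87 = -35.652 °C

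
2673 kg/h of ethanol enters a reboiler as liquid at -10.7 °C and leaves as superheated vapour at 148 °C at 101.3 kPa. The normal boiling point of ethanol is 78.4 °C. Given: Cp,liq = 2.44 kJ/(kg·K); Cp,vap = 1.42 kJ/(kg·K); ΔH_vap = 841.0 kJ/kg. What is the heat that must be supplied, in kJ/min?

Q = 51600 kJ/min

liquid -10.7→78.4 °C: 217.4 kJ/kg
vaporisation at 78.4 °C: 841 kJ/kg
vapour 78.4→148 °C: 98.832 kJ/kg
Δh = 217.4 + 841 + 98.832 = 1157.2 kJ/kg
Q = ṁ·Δh = 2673 kg/h × 1157.2 kJ/kg = 3.0933e+06 kJ/h
|Q| = 859.25 kW = 51555 kJ/min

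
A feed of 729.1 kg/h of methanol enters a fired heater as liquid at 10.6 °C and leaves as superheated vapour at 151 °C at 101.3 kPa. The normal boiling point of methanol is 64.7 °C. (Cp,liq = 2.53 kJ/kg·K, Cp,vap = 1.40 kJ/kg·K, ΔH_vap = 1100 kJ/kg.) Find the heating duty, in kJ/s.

Q = 275 kJ/s

liquid 10.6→64.7 °C: 136.87 kJ/kg
vaporisation at 64.7 °C: 1100 kJ/kg
vapour 64.7→151 °C: 120.82 kJ/kg
Δh = 136.87 + 1100 + 120.82 = 1357.7 kJ/kg
Q = ṁ·Δh = 729.1 kg/h × 1357.7 kJ/kg = 989890 kJ/h
|Q| = 274.97 kW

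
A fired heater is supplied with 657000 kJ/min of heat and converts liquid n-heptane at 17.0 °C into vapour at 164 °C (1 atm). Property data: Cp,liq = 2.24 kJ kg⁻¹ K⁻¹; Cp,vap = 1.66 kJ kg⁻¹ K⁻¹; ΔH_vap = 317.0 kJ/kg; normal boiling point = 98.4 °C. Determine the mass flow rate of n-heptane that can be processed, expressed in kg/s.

Δh = 2.24×(98.4−17.0) + 317.0 + 1.66×(164−98.4) = 608.23 kJ/kg
Q = 657000 kJ/min = 10950 kJ/s = 10950 kJ/s
ṁ = Q/Δh = 10950 / 608.23 = 18.003 kg/s

ṁ = 18.0 kg/s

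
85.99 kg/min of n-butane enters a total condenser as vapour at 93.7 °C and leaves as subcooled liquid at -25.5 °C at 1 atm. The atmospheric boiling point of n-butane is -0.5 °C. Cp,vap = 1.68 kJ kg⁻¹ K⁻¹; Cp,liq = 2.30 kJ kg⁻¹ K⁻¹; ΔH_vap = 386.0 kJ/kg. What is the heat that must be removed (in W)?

Q_c = 862000 W

vapour 93.7→-0.5 °C: -158.26 kJ/kg
condensation at -0.5 °C: -386 kJ/kg
liquid -0.5→-25.5 °C: -57.5 kJ/kg
Δh = -158.26 + -386 + -57.5 = -601.76 kJ/kg
Q = ṁ·Δh = 85.99 kg/min × -601.76 kJ/kg = -51745 kJ/min
|Q| = 862.42 kW = 862420 W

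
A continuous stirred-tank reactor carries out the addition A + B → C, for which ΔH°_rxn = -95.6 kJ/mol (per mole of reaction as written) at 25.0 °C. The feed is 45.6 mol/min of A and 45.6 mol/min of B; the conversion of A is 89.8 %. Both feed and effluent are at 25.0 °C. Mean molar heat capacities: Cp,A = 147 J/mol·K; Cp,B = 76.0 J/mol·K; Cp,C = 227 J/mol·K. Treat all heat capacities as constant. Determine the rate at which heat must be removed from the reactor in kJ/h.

Extent of reaction ξ = 0.898 × 45.6 = 40.949 mol/min
Reaction term: ξ·ΔH°_rxn = 40.949 × -95.6 = -3914.7 kJ/min
Q = ΔH = -3914.7 kJ/min = -65.245 kW
Heat removed = 234880 kJ/h

Q_out = 235000 kJ/h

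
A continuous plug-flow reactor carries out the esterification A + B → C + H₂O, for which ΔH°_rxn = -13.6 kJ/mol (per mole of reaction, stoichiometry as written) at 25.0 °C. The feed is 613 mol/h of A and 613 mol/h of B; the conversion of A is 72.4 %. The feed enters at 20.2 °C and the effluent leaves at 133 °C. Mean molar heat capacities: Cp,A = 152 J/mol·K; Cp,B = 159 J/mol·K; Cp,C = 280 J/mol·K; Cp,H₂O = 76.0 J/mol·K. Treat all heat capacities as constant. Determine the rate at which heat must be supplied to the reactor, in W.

Extent of reaction ξ = 0.724 × 613 = 443.81 mol/h
Reaction term: ξ·ΔH°_rxn = 443.81 × -13.6 = -6035.8 kJ/h
Sensible, feed 20.2→25 °C: 915.09 kJ/h
Outlet flows (mol/h): A 169.19, B 169.19, C 443.81, H₂O 443.81
Sensible, products 25→133 °C: 22746 kJ/h
Q = ΔH = 17626 kJ/h = 4.896 kW
Heat supplied = 4896 W

Q_in = 4900 W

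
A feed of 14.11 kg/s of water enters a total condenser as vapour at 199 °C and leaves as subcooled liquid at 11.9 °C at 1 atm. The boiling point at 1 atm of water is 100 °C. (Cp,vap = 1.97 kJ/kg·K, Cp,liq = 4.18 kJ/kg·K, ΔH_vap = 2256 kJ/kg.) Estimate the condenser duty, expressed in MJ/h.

vapour 199→100 °C: -195.03 kJ/kg
condensation at 100 °C: -2256 kJ/kg
liquid 100→11.9 °C: -368.26 kJ/kg
Δh = -195.03 + -2256 + -368.26 = -2819.3 kJ/kg
Q = ṁ·Δh = 14.11 kg/s × -2819.3 kJ/kg = -39780 kJ/s
|Q| = 39780 kW = 143210 MJ/h

Q_c = 143000 MJ/h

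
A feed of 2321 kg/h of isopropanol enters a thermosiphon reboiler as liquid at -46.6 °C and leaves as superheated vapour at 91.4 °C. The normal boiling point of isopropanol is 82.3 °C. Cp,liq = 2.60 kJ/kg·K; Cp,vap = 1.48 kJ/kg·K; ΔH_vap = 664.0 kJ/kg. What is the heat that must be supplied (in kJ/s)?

Q = 653 kJ/s

liquid -46.6→82.3 °C: 335.14 kJ/kg
vaporisation at 82.3 °C: 664 kJ/kg
vapour 82.3→91.4 °C: 13.468 kJ/kg
Δh = 335.14 + 664 + 13.468 = 1012.6 kJ/kg
Q = ṁ·Δh = 2321 kg/h × 1012.6 kJ/kg = 2.3503e+06 kJ/h
|Q| = 652.85 kW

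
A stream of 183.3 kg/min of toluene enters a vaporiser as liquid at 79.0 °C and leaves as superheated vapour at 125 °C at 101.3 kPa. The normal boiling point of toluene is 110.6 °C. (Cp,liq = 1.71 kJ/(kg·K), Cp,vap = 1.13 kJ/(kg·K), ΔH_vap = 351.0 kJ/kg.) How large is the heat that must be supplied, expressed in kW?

Q = 1290 kW

liquid 79.0→110.6 °C: 54.036 kJ/kg
vaporisation at 110.6 °C: 351 kJ/kg
vapour 110.6→125 °C: 16.272 kJ/kg
Δh = 54.036 + 351 + 16.272 = 421.31 kJ/kg
Q = ṁ·Δh = 183.3 kg/min × 421.31 kJ/kg = 77226 kJ/min
|Q| = 1287.1 kW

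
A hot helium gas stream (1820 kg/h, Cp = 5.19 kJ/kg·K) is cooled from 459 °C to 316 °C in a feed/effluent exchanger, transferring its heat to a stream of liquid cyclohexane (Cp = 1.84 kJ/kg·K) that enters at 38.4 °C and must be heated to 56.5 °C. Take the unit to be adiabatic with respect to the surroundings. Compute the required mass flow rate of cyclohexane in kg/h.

ṁ_c = 40600 kg/h

Heat released by hot stream: Q = 1820 × 5.19 × (459 − 316) = 1.3507e+06 kJ/h
Energy balance on cold side (adiabatic exchanger): Q = ṁ_c·Cp_c·(T_c,out − T_c,in)
ṁ_c = 1.3507e+06 / [1.84 × (56.5 − 38.4)] = 40558 kg/h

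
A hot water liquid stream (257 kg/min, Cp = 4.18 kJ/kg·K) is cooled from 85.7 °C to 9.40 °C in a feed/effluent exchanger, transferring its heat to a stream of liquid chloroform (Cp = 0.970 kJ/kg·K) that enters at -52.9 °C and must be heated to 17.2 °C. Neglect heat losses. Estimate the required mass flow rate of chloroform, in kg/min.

Heat released by hot stream: Q = 257 × 4.18 × (85.7 − 9.40) = 81966 kJ/min
Energy balance on cold side (adiabatic exchanger): Q = ṁ_c·Cp_c·(T_c,out − T_c,in)
ṁ_c = 81966 / [0.970 × (17.2 − -52.9)] = 1205.4 kg/min

ṁ_c = 1210 kg/min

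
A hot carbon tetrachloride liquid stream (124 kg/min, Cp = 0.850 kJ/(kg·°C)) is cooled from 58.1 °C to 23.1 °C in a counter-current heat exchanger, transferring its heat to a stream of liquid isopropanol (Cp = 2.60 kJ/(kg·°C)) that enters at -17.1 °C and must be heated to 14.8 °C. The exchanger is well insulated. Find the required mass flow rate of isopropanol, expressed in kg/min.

Heat released by hot stream: Q = 124 × 0.850 × (58.1 − 23.1) = 3689 kJ/min
Energy balance on cold side (adiabatic exchanger): Q = ṁ_c·Cp_c·(T_c,out − T_c,in)
ṁ_c = 3689 / [2.60 × (14.8 − -17.1)] = 44.478 kg/min

ṁ_c = 44.5 kg/min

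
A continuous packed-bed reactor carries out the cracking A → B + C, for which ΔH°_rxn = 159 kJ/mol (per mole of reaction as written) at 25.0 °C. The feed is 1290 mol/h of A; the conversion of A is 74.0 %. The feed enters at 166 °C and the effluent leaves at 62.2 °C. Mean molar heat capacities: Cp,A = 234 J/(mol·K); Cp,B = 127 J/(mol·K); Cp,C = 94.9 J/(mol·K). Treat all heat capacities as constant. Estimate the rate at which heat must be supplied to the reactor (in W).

Q_in = 33300 W

Extent of reaction ξ = 0.740 × 1290 = 954.6 mol/h
Reaction term: ξ·ΔH°_rxn = 954.6 × 159 = 151780 kJ/h
Sensible, feed 166→25 °C: -42562 kJ/h
Outlet flows (mol/h): A 335.4, B 954.6, C 954.6
Sensible, products 25→62.2 °C: 10800 kJ/h
Q = ΔH = 120020 kJ/h = 33.339 kW
Heat supplied = 33339 W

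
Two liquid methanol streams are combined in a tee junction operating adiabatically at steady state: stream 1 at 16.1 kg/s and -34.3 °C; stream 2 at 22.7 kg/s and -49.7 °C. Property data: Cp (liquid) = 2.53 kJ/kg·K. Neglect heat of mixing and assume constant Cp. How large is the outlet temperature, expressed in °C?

T_out = -43.3 °C

Adiabatic, steady state ⇒ Σ ṁᵢCp,ᵢ(T_out − Tᵢ) = 0
Σ ṁᵢCp,ᵢTᵢ = 16.1×2.53×-34.3 + 22.7×2.53×-49.7 = -4251.5
Σ ṁᵢCp,ᵢ = 16.1×2.53 + 22.7×2.53 = 98.164
T_out = -4251.5 / 98.164 = -43.31 °C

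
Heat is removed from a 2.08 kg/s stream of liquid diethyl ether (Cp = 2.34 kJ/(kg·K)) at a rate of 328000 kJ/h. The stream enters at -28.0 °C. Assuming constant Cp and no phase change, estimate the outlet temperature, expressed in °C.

T_out = -46.7 °C

Q = 328000 kJ/h = 91.111 kJ/s
ΔT = Q/(ṁ·Cp) = 91.111/(2.08×2.34) = 18.719 K
T_out = -28.0 − 18.719 = -46.719 °C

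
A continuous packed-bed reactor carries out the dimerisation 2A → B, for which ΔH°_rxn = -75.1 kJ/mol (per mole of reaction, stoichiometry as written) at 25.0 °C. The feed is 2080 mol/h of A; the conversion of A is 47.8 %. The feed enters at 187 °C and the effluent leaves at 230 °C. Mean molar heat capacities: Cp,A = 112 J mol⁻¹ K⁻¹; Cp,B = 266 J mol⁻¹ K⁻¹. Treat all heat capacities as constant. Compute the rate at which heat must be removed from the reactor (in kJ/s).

Extent of reaction ξ = 0.478 × 2080 / 2 = 497.12 mol/h
Reaction term: ξ·ΔH°_rxn = 497.12 × -75.1 = -37334 kJ/h
Sensible, feed 187→25 °C: -37740 kJ/h
Outlet flows (mol/h): A 1085.8, B 497.12
Sensible, products 25→230 °C: 52037 kJ/h
Q = ΔH = -23036 kJ/h = -6.399 kW
Heat removed = 6.399 kJ/s

Q_out = 6.40 kJ/s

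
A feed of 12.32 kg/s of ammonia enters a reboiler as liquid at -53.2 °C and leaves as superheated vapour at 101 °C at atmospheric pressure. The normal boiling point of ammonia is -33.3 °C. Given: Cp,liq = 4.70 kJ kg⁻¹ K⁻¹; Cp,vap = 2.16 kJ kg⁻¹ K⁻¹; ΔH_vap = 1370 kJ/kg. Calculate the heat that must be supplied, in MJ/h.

liquid -53.2→-33.3 °C: 93.53 kJ/kg
vaporisation at -33.3 °C: 1370 kJ/kg
vapour -33.3→101 °C: 290.09 kJ/kg
Δh = 93.53 + 1370 + 290.09 = 1753.6 kJ/kg
Q = ṁ·Δh = 12.32 kg/s × 1753.6 kJ/kg = 21605 kJ/s
|Q| = 21605 kW = 77776 MJ/h

Q = 77800 MJ/h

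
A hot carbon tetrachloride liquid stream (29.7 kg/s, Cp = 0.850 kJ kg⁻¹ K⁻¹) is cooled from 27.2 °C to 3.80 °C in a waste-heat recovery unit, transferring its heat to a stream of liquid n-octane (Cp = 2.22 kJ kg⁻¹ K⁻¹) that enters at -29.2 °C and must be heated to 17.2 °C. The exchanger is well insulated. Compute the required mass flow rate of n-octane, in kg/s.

ṁ_c = 5.73 kg/s

Heat released by hot stream: Q = 29.7 × 0.850 × (27.2 − 3.80) = 590.73 kJ/s
Energy balance on cold side (adiabatic exchanger): Q = ṁ_c·Cp_c·(T_c,out − T_c,in)
ṁ_c = 590.73 / [2.22 × (17.2 − -29.2)] = 5.7348 kg/s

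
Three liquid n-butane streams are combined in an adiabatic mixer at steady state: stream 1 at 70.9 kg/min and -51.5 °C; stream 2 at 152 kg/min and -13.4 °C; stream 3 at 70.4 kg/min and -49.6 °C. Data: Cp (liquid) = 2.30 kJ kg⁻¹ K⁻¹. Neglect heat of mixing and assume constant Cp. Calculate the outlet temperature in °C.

T_out = -31.3 °C

Energy balance with Q = 0: Σ ṁᵢCp,ᵢ(T_out − Tᵢ) = 0
T_out = Σ ṁᵢCp,ᵢTᵢ / Σ ṁᵢCp,ᵢ
      = -21114 / 674.59 = -31.299 °C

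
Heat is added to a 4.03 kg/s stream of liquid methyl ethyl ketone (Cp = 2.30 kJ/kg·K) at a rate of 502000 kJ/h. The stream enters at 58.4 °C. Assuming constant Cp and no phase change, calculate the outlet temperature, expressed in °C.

Q = 502000 kJ/h = 139.44 kJ/s
ΔT = Q/(ṁ·Cp) = 139.44/(4.03×2.30) = 15.044 K
T_out = 58.4 + 15.044 = 73.444 °C

T_out = 73.4 °C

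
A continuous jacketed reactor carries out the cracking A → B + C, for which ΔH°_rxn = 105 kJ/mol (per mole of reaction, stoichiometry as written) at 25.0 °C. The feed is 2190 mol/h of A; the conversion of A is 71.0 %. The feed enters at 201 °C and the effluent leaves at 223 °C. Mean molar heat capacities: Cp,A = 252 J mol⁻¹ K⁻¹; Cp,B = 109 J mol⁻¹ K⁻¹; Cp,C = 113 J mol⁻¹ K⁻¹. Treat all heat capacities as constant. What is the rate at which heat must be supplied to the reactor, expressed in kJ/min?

Q_in = 2770 kJ/min

Extent of reaction ξ = 0.710 × 2190 = 1554.9 mol/h
Reaction term: ξ·ΔH°_rxn = 1554.9 × 105 = 163260 kJ/h
Sensible, feed 201→25 °C: -97131 kJ/h
Outlet flows (mol/h): A 635.1, B 1554.9, C 1554.9
Sensible, products 25→223 °C: 100040 kJ/h
Q = ΔH = 166170 kJ/h = 46.158 kW
Heat supplied = 2769.5 kJ/min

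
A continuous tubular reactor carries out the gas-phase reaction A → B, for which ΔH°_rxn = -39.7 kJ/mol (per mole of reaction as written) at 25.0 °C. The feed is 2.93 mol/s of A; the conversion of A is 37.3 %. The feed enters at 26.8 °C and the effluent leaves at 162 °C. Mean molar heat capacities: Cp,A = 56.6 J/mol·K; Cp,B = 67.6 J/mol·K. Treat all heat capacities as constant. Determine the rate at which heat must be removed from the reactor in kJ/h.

Q_out = 69600 kJ/h

Extent of reaction ξ = 0.373 × 2.93 = 1.0929 mol/s
Reaction term: ξ·ΔH°_rxn = 1.0929 × -39.7 = -43.388 kJ/s
Sensible, feed 26.8→25 °C: -0.29851 kJ/s
Outlet flows (mol/s): A 1.8371, B 1.0929
Sensible, products 25→162 °C: 24.367 kJ/s
Q = ΔH = -19.319 kJ/s = -19.319 kW
Heat removed = 69550 kJ/h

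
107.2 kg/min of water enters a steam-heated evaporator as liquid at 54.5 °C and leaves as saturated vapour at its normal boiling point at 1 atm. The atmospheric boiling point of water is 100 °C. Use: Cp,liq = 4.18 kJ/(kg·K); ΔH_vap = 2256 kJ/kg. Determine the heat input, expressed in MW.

Q = 4.37 MW

liquid 54.5→100 °C: 190.19 kJ/kg
vaporisation at 100 °C: 2256 kJ/kg
Δh = 190.19 + 2256 = 2446.2 kJ/kg
Q = ṁ·Δh = 107.2 kg/min × 2446.2 kJ/kg = 262230 kJ/min
|Q| = 4370.5 kW = 4.3705 MW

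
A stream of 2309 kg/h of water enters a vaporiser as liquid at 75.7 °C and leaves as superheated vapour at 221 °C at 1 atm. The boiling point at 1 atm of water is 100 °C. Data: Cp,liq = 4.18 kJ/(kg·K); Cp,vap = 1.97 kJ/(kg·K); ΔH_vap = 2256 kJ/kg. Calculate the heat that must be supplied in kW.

liquid 75.7→100 °C: 101.57 kJ/kg
vaporisation at 100 °C: 2256 kJ/kg
vapour 100→221 °C: 238.37 kJ/kg
Δh = 101.57 + 2256 + 238.37 = 2595.9 kJ/kg
Q = ṁ·Δh = 2309 kg/h × 2595.9 kJ/kg = 5.994e+06 kJ/h
|Q| = 1665 kW

Q = 1670 kW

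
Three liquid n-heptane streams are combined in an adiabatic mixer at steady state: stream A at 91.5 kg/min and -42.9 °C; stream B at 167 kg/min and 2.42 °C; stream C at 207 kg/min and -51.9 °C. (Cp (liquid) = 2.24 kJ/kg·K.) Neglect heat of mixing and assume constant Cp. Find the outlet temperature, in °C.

No heat crosses the boundary, so H_out = H_in.
Σ ṁᵢCp,ᵢTᵢ = 91.5×2.24×-42.9 + 167×2.24×2.42 + 207×2.24×-51.9 = -31953
Σ ṁᵢCp,ᵢ = 91.5×2.24 + 167×2.24 + 207×2.24 = 1042.7
T_out = -31953 / 1042.7 = -30.643 °C

T_out = -30.6 °C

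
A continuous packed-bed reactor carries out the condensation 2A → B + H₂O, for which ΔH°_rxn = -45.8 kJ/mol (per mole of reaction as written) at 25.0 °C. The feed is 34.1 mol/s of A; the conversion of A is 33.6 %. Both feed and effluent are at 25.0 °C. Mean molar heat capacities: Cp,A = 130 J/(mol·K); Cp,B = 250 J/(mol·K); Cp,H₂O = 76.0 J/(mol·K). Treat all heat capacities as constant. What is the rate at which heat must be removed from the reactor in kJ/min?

Extent of reaction ξ = 0.336 × 34.1 / 2 = 5.7288 mol/s
Reaction term: ξ·ΔH°_rxn = 5.7288 × -45.8 = -262.38 kJ/s
Q = ΔH = -262.38 kJ/s = -262.38 kW
Heat removed = 15743 kJ/min

Q_out = 15700 kJ/min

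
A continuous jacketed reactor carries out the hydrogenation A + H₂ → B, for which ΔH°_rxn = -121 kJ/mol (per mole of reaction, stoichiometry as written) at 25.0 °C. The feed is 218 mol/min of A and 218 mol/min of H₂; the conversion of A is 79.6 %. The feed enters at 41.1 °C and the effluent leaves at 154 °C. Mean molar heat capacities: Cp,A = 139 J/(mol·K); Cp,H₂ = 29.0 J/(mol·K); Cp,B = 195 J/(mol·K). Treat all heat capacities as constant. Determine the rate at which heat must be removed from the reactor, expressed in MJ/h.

Q_out = 975 MJ/h

Extent of reaction ξ = 0.796 × 218 = 173.53 mol/min
Reaction term: ξ·ΔH°_rxn = 173.53 × -121 = -20997 kJ/min
Sensible, feed 41.1→25 °C: -589.65 kJ/min
Outlet flows (mol/min): A 44.472, H₂ 44.472, B 173.53
Sensible, products 25→154 °C: 5328.9 kJ/min
Q = ΔH = -16258 kJ/min = -270.96 kW
Heat removed = 975.46 MJ/h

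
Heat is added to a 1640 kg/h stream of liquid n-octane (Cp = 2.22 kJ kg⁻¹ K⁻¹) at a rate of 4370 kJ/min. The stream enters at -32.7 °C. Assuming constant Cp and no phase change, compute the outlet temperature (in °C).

Q = 4370 kJ/min = 262200 kJ/h
ΔT = Q/(ṁ·Cp) = 262200/(1640×2.22) = 72.017 K
T_out = -32.7 + 72.017 = 39.317 °C

T_out = 39.3 °C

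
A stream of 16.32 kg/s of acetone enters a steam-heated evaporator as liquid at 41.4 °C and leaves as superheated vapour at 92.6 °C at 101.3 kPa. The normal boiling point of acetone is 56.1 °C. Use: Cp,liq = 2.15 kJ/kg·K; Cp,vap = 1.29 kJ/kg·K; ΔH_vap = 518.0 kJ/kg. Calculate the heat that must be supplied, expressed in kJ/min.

Q = 584000 kJ/min

liquid 41.4→56.1 °C: 31.605 kJ/kg
vaporisation at 56.1 °C: 518 kJ/kg
vapour 56.1→92.6 °C: 47.085 kJ/kg
Δh = 31.605 + 518 + 47.085 = 596.69 kJ/kg
Q = ṁ·Δh = 16.32 kg/s × 596.69 kJ/kg = 9738 kJ/s
|Q| = 9738 kW = 584280 kJ/min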